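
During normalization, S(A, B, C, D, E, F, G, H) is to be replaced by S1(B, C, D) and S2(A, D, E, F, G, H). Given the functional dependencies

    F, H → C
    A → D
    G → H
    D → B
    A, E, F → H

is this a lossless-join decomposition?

No

Common attributes: S1 ∩ S2 = {D}.
Closure of {D}: D → B applies, adding B. So (D)⁺ = {B, D}.
The closure contains neither all of S1 = {B, C, D} nor all of S2 = {A, D, E, F, G, H}, so the common attributes are not a superkey of either fragment. The join is lossy.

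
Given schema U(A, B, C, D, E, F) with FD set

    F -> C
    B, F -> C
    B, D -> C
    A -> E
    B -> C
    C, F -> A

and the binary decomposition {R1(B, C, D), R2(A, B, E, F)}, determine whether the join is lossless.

No

Common attributes: R1 ∩ R2 = {B}.
Closure of {B}: B → C applies, adding C. So (B)⁺ = {B, C}.
The closure contains neither all of R1 = {B, C, D} nor all of R2 = {A, B, E, F}, so the common attributes are not a superkey of either fragment. The join is lossy.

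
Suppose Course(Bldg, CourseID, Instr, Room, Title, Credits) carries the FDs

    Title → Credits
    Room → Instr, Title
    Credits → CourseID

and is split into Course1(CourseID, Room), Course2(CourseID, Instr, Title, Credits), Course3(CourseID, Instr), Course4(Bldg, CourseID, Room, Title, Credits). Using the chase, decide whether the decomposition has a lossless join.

No

Chase test. Columns are Bldg, CourseID, Instr, Room, Title, Credits; row i has aⱼ where attribute j ∈ Coursei, else bᵢⱼ.
Initial tableau (one row per fragment):
  row 1: b11 a2 b13 a4 b15 b16
  row 2: b21 a2 a3 b24 a5 a6
  row 3: b31 a2 a3 b34 b35 b36
  row 4: a1 a2 b43 a4 a5 a6
Rows 1 and 4 agree on Room; apply Room→Instr, Title and equate their Instr, Title entries.
Rows 1 and 2 agree on Title; apply Title→Credits and equate their Credits entries.
No row becomes fully distinguished — the join is lossy.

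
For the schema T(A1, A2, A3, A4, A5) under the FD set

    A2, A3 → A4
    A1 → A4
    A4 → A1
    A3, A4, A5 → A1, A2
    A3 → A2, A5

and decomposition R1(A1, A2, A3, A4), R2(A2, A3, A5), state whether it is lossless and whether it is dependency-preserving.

Lossless test: (A2, A3)⁺ = {A1, A2, A3, A4, A5}, which contains all of one fragment — lossless.
Dependency preservation: A3, A4, A5 → A1, A2 is not contained in any single fragment, but the restricted closure of its left-hand side across the fragments still reaches the right-hand side; the remaining FDs each lie inside some fragment. All dependencies are preserved.

lossless and dependency-preserving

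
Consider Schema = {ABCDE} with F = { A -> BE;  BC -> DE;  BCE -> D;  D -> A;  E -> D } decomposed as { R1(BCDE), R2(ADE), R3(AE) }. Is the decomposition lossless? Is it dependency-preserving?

lossless and dependency-preserving

Lossless test (chase): Rows 2 and 3 agree on A; apply A→BE and equate their BE entries. Rows 1 and 2 agree on D; apply D→A and equate their A entries. Rows 1 and 3 agree on E; apply E→D and equate their D entries. Rows 1 and 2 agree on A; apply A→BE and equate their BE entries. Row 1 is now all distinguished symbols — the join is lossless.
Dependency preservation: A → BE is not contained in any single fragment, but the restricted closure of its left-hand side across the fragments still reaches the right-hand side; the remaining FDs each lie inside some fragment. All dependencies are preserved.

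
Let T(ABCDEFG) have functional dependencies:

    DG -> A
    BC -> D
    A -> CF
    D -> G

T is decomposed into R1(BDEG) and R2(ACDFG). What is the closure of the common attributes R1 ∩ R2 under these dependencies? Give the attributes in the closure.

R1 ∩ R2 = {DG}.
DG → A applies, adding A
A → CF applies, adding CF
Closure: {ACDFG}.

ACDFG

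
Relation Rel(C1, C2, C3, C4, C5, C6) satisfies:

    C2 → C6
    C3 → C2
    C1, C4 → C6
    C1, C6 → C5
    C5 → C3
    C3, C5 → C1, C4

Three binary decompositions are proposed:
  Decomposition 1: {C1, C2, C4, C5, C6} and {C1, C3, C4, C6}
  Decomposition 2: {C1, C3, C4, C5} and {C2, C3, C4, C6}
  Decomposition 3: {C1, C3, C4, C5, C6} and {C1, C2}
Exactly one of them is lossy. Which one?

Decomposition 1: common = {C1, C4, C6}, closure = {C1, C2, C3, C4, C5, C6} → lossless.
Decomposition 2: common = {C3, C4}, closure = {C2, C3, C4, C6} → lossless.
Decomposition 3: common = {C1}, closure = {C1} → lossy.

Decomposition 3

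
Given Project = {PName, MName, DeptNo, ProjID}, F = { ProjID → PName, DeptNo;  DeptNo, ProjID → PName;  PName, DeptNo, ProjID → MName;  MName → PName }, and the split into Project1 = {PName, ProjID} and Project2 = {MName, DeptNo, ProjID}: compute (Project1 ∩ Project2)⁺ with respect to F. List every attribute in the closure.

Project1 ∩ Project2 = {ProjID}.
ProjID → PName, DeptNo applies, adding PName, DeptNo
PName, DeptNo, ProjID → MName applies, adding MName
Closure: {PName, MName, DeptNo, ProjID}.

PName, MName, DeptNo, ProjID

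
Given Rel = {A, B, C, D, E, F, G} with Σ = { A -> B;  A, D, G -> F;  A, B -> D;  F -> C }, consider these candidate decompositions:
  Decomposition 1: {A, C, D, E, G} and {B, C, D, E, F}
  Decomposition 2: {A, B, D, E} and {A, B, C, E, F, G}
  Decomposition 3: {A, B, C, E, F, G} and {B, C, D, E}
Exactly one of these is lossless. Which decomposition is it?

Decomposition 2

Decomposition 1: common = {C, D, E}, closure = {C, D, E} → lossy.
Decomposition 2: common = {A, B, E}, closure = {A, B, D, E} → lossless.
Decomposition 3: common = {B, C, E}, closure = {B, C, E} → lossy.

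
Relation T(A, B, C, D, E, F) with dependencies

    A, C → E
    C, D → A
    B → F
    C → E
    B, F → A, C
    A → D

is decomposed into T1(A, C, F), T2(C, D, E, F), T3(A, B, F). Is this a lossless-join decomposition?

Chase test. Columns are A, B, C, D, E, F; row i has aⱼ where attribute j ∈ Ti, else bᵢⱼ.
Initial tableau (one row per fragment):
  row 1: a1 b12 a3 b14 b15 a6
  row 2: b21 b22 a3 a4 a5 a6
  row 3: a1 a2 b33 b34 b35 a6
Rows 1 and 2 agree on C; apply C→E and equate their E entries.
Rows 1 and 3 agree on A; apply A→D and equate their D entries.
No row becomes fully distinguished — the join is lossy.

No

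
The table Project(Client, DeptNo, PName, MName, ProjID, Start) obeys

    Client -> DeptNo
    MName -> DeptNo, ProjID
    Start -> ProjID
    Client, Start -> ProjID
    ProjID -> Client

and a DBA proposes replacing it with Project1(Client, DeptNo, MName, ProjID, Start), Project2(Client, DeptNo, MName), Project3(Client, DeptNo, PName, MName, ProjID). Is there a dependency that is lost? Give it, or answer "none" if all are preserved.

none

Client → DeptNo lies within Project1.
MName → DeptNo, ProjID lies within Project1.
Start → ProjID lies within Project1.
Client, Start → ProjID lies within Project1.
ProjID → Client lies within Project1.
Every dependency is enforceable on the fragments, so the decomposition is dependency-preserving.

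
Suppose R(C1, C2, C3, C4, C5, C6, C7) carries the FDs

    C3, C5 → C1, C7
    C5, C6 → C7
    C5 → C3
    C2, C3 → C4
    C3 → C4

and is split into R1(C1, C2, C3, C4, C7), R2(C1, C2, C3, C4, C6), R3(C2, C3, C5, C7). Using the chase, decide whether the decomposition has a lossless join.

No

Chase test. Columns are C1, C2, C3, C4, C5, C6, C7; row i has aⱼ where attribute j ∈ Ri, else bᵢⱼ.
Initial tableau (one row per fragment):
  row 1: a1 a2 a3 a4 b15 b16 a7
  row 2: a1 a2 a3 a4 b25 a6 b27
  row 3: b31 a2 a3 b34 a5 b36 a7
Rows 1 and 3 agree on C2, C3; apply C2, C3→C4 and equate their C4 entries.
No row becomes fully distinguished — the join is lossy.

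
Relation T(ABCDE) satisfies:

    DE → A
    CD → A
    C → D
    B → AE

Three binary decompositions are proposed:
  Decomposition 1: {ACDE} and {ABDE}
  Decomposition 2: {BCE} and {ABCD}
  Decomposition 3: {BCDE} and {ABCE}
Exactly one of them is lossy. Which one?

Decomposition 1: common = {ADE}, closure = {ADE} → lossy.
Decomposition 2: common = {BC}, closure = {ABCDE} → lossless.
Decomposition 3: common = {BCE}, closure = {ABCDE} → lossless.

Decomposition 1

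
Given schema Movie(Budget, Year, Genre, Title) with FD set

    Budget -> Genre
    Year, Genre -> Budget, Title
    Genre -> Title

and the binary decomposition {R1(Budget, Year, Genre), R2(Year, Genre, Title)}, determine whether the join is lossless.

Yes

Common attributes: R1 ∩ R2 = {Year, Genre}.
Closure of {Year, Genre}: Year, Genre → Budget, Title applies, adding Budget, Title. So (Year, Genre)⁺ = {Budget, Year, Genre, Title}.
This closure contains every attribute of R1, so R1 ∩ R2 → R1. The join is lossless.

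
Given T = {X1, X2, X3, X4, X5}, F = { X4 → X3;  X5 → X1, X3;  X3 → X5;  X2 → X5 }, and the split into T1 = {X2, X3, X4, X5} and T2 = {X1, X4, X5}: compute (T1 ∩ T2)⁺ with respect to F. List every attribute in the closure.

T1 ∩ T2 = {X4, X5}.
X4 → X3 applies, adding X3
X5 → X1, X3 applies, adding X1
Closure: {X1, X3, X4, X5}.

X1, X3, X4, X5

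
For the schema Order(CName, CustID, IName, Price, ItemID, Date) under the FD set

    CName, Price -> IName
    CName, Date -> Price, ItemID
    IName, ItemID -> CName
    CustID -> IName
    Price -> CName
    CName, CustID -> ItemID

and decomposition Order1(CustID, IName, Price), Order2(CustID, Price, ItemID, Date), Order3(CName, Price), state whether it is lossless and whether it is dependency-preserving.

lossless but not dependency-preserving

Lossless test (chase): Rows 1 and 2 agree on CustID; apply CustID→IName and equate their IName entries. Rows 1 and 2 agree on Price; apply Price→CName and equate their CName entries. Rows 1 and 3 agree on Price; apply Price→CName and equate their CName entries. Rows 1 and 2 agree on CName, CustID; apply CName, CustID→ItemID and equate their ItemID entries. Rows 1 and 3 agree on CName, Price; apply CName, Price→IName and equate their IName entries. Row 2 is now all distinguished symbols — the join is lossless.
Dependency preservation: the restricted closure of {CName, Date} across the fragments never reaches {Price, ItemID}, so CName, Date → Price, ItemID cannot be enforced without a join — not preserved.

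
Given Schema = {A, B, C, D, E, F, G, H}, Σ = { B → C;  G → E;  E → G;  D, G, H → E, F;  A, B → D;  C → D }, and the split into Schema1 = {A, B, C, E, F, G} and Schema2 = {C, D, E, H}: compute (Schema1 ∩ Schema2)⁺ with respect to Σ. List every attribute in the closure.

C, D, E, G

Schema1 ∩ Schema2 = {C, E}.
E → G applies, adding G
C → D applies, adding D
Closure: {C, D, E, G}.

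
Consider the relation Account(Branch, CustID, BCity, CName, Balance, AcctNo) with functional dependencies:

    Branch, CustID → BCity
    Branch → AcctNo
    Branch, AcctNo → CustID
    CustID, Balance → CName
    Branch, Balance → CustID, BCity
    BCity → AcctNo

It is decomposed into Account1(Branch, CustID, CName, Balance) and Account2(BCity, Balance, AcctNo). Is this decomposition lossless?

Common attributes: Account1 ∩ Account2 = {Balance}.
No dependency enlarges {Balance}, so (Balance)⁺ = {Balance}.
The closure contains neither all of Account1 = {Branch, CustID, CName, Balance} nor all of Account2 = {BCity, Balance, AcctNo}, so the common attributes are not a superkey of either fragment. The join is lossy.

No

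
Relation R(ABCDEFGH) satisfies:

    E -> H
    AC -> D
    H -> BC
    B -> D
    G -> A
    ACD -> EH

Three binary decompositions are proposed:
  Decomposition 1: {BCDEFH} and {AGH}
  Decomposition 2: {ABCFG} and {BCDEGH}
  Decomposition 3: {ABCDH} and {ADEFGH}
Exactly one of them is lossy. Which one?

Decomposition 1

Decomposition 1: common = {H}, closure = {BCDH} → lossy.
Decomposition 2: common = {BCG}, closure = {ABCDEGH} → lossless.
Decomposition 3: common = {ADH}, closure = {ABCDEH} → lossless.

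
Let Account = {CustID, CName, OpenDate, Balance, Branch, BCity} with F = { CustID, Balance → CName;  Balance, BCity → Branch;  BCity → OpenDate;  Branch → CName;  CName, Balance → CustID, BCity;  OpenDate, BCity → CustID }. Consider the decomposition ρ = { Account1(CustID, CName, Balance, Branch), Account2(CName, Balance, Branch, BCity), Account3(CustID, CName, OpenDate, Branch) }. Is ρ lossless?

Chase test. Columns are CustID, CName, OpenDate, Balance, Branch, BCity; row i has aⱼ where attribute j ∈ Accounti, else bᵢⱼ.
Initial tableau (one row per fragment):
  row 1: a1 a2 b13 a4 a5 b16
  row 2: b21 a2 b23 a4 a5 a6
  row 3: a1 a2 a3 b34 a5 b36
Rows 1 and 2 agree on CName, Balance; apply CName, Balance→CustID, BCity and equate their CustID, BCity entries.
Rows 1 and 2 agree on BCity; apply BCity→OpenDate and equate their OpenDate entries.
No row becomes fully distinguished — the join is lossy.

No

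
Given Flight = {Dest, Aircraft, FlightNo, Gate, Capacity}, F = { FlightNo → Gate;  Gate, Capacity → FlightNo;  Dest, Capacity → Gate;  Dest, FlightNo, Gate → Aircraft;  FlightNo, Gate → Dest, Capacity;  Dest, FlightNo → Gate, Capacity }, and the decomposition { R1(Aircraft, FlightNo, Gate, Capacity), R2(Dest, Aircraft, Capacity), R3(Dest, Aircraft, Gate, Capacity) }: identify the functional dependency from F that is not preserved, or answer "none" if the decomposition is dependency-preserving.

none

FlightNo → Gate lies within R1.
Gate, Capacity → FlightNo lies within R1.
Dest, Capacity → Gate lies within R3.
Dest, FlightNo, Gate → Aircraft: restricted closure across fragments reaches Aircraft.
FlightNo, Gate → Dest, Capacity: restricted closure across fragments reaches Dest, Capacity.
Dest, FlightNo → Gate, Capacity: restricted closure across fragments reaches Gate, Capacity.
Every dependency is enforceable on the fragments, so the decomposition is dependency-preserving.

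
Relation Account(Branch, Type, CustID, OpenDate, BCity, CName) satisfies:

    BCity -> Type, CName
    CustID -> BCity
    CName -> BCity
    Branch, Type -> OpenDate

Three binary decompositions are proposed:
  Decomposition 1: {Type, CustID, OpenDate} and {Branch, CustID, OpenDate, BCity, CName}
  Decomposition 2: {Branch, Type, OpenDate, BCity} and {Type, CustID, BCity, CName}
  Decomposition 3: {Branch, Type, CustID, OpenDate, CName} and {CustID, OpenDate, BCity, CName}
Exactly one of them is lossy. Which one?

Decomposition 1: common = {CustID, OpenDate}, closure = {Type, CustID, OpenDate, BCity, CName} → lossless.
Decomposition 2: common = {Type, BCity}, closure = {Type, BCity, CName} → lossy.
Decomposition 3: common = {CustID, OpenDate, CName}, closure = {Type, CustID, OpenDate, BCity, CName} → lossless.

Decomposition 2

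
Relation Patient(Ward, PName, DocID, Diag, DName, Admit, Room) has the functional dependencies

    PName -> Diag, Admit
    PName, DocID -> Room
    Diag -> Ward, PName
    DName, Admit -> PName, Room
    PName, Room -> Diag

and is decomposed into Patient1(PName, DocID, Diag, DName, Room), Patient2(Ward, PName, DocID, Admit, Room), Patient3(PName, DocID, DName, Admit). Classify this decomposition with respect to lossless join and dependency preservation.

lossless and dependency-preserving

Lossless test (chase): Rows 1 and 2 agree on PName; apply PName→Diag, Admit and equate their Diag, Admit entries. Rows 1 and 3 agree on PName; apply PName→Diag, Admit and equate their Diag, Admit entries. Rows 1 and 3 agree on PName, DocID; apply PName, DocID→Room and equate their Room entries. Rows 1 and 2 agree on Diag; apply Diag→Ward, PName and equate their Ward, PName entries. Rows 1 and 3 agree on Diag; apply Diag→Ward, PName and equate their Ward, PName entries. Row 1 is now all distinguished symbols — the join is lossless.
Dependency preservation: PName → Diag, Admit; Diag → Ward, PName; DName, Admit → PName, Room are not contained in any single fragment, but the restricted closure of each left-hand side across the fragments still reaches the right-hand side; the remaining FDs each lie inside some fragment. All dependencies are preserved.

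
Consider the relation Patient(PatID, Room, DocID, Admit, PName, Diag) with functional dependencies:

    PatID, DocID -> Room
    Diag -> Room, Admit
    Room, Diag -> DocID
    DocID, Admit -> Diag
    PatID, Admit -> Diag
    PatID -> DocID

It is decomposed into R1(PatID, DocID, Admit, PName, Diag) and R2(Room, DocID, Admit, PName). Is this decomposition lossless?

Yes

Common attributes: R1 ∩ R2 = {DocID, Admit, PName}.
Closure of {DocID, Admit, PName}: DocID, Admit → Diag applies, adding Diag; Diag → Room, Admit applies, adding Room. So (DocID, Admit, PName)⁺ = {Room, DocID, Admit, PName, Diag}.
This closure contains every attribute of R2, so R1 ∩ R2 → R2. The join is lossless.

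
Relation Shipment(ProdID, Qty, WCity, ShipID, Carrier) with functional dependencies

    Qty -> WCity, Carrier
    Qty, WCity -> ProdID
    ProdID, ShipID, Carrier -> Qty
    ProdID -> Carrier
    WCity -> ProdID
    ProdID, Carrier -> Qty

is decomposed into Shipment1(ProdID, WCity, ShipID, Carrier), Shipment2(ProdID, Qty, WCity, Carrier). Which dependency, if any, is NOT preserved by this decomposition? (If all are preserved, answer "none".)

none

Qty → WCity, Carrier lies within Shipment2.
Qty, WCity → ProdID lies within Shipment2.
ProdID, ShipID, Carrier → Qty: restricted closure across fragments reaches Qty.
ProdID → Carrier lies within Shipment1.
WCity → ProdID lies within Shipment1.
ProdID, Carrier → Qty lies within Shipment2.
Every dependency is enforceable on the fragments, so the decomposition is dependency-preserving.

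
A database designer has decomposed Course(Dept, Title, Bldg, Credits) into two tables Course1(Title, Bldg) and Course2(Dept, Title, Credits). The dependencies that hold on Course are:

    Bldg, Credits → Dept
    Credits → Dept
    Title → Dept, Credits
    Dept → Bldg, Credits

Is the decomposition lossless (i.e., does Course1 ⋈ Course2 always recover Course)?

Common attributes: Course1 ∩ Course2 = {Title}.
Closure of {Title}: Title → Dept, Credits applies, adding Dept, Credits; Dept → Bldg, Credits applies, adding Bldg. So (Title)⁺ = {Dept, Title, Bldg, Credits}.
This closure contains every attribute of Course1, so Course1 ∩ Course2 → Course1. The join is lossless.

Yes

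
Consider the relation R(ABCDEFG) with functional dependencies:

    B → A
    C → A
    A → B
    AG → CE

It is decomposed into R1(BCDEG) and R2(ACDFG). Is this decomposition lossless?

Yes

Common attributes: R1 ∩ R2 = {CDG}.
Closure of {CDG}: C → A applies, adding A; A → B applies, adding B; AG → CE applies, adding E. So (CDG)⁺ = {ABCDEG}.
This closure contains every attribute of R1, so R1 ∩ R2 → R1. The join is lossless.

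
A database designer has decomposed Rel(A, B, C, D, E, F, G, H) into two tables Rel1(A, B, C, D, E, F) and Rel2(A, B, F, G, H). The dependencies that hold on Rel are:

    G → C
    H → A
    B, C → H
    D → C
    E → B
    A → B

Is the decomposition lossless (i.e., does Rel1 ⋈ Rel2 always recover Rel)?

No

Common attributes: Rel1 ∩ Rel2 = {A, B, F}.
No dependency enlarges {A, B, F}, so (A, B, F)⁺ = {A, B, F}.
The closure contains neither all of Rel1 = {A, B, C, D, E, F} nor all of Rel2 = {A, B, F, G, H}, so the common attributes are not a superkey of either fragment. The join is lossy.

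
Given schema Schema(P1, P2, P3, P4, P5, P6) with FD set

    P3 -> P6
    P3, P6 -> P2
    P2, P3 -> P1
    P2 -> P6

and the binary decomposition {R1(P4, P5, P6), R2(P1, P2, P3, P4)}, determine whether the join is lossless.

Common attributes: R1 ∩ R2 = {P4}.
No dependency enlarges {P4}, so (P4)⁺ = {P4}.
The closure contains neither all of R1 = {P4, P5, P6} nor all of R2 = {P1, P2, P3, P4}, so the common attributes are not a superkey of either fragment. The join is lossy.

No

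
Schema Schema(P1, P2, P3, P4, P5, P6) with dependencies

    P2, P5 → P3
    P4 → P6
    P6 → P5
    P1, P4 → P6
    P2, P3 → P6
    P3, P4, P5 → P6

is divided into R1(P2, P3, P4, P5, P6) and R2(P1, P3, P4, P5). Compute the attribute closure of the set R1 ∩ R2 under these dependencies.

R1 ∩ R2 = {P3, P4, P5}.
P4 → P6 applies, adding P6
Closure: {P3, P4, P5, P6}.

P3, P4, P5, P6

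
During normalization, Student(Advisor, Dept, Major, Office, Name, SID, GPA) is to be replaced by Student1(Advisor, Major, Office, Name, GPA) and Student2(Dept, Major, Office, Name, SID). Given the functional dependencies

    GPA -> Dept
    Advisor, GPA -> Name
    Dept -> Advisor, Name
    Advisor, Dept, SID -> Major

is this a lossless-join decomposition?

No

Common attributes: Student1 ∩ Student2 = {Major, Office, Name}.
No dependency enlarges {Major, Office, Name}, so (Major, Office, Name)⁺ = {Major, Office, Name}.
The closure contains neither all of Student1 = {Advisor, Major, Office, Name, GPA} nor all of Student2 = {Dept, Major, Office, Name, SID}, so the common attributes are not a superkey of either fragment. The join is lossy.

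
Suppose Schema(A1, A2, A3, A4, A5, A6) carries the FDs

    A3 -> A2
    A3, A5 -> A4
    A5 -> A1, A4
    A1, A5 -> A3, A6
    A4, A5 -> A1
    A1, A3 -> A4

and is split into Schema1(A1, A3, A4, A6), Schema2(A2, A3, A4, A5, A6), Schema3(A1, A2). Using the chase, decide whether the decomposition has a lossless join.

Chase test. Columns are A1, A2, A3, A4, A5, A6; row i has aⱼ where attribute j ∈ Schemai, else bᵢⱼ.
Initial tableau (one row per fragment):
  row 1: a1 b12 a3 a4 b15 a6
  row 2: b21 a2 a3 a4 a5 a6
  row 3: a1 a2 b33 b34 b35 b36
Rows 1 and 2 agree on A3; apply A3→A2 and equate their A2 entries.
No row becomes fully distinguished — the join is lossy.

No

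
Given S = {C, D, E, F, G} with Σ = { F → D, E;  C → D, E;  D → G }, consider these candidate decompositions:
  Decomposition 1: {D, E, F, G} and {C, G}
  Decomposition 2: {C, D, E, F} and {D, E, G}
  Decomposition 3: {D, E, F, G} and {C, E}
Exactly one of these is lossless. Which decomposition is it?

Decomposition 2

Decomposition 1: common = {G}, closure = {G} → lossy.
Decomposition 2: common = {D, E}, closure = {D, E, G} → lossless.
Decomposition 3: common = {E}, closure = {E} → lossy.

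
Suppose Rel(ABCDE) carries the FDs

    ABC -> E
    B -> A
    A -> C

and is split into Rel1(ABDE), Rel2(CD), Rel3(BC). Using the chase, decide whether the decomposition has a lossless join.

Yes

Chase test. Columns are ABCDE; row i has aⱼ where attribute j ∈ Reli, else bᵢⱼ.
Initial tableau (one row per fragment):
  row 1: a1 a2 b13 a4 a5
  row 2: b21 b22 a3 a4 b25
  row 3: b31 a2 a3 b34 b35
Rows 1 and 3 agree on B; apply B→A and equate their A entries.
Rows 1 and 3 agree on A; apply A→C and equate their C entries.
Rows 1 and 3 agree on ABC; apply ABC→E and equate their E entries.
Row 1 is now all distinguished symbols — the join is lossless.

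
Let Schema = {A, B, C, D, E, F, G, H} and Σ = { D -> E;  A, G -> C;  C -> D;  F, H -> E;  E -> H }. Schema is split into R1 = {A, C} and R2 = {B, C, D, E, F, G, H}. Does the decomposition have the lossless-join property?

Common attributes: R1 ∩ R2 = {C}.
Closure of {C}: C → D applies, adding D; D → E applies, adding E; E → H applies, adding H. So (C)⁺ = {C, D, E, H}.
The closure contains neither all of R1 = {A, C} nor all of R2 = {B, C, D, E, F, G, H}, so the common attributes are not a superkey of either fragment. The join is lossy.

No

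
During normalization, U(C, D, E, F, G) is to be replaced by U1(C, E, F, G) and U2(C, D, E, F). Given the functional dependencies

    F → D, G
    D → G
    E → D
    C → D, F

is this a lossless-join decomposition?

Common attributes: U1 ∩ U2 = {C, E, F}.
Closure of {C, E, F}: F → D, G applies, adding D, G. So (C, E, F)⁺ = {C, D, E, F, G}.
This closure contains every attribute of U1, so U1 ∩ U2 → U1. The join is lossless.

Yes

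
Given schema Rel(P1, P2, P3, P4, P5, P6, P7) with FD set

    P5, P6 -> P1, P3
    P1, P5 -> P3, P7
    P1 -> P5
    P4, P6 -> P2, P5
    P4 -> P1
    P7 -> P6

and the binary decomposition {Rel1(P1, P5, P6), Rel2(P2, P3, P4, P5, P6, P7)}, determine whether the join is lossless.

Yes

Common attributes: Rel1 ∩ Rel2 = {P5, P6}.
Closure of {P5, P6}: P5, P6 → P1, P3 applies, adding P1, P3; P1, P5 → P3, P7 applies, adding P7. So (P5, P6)⁺ = {P1, P3, P5, P6, P7}.
This closure contains every attribute of Rel1, so Rel1 ∩ Rel2 → Rel1. The join is lossless.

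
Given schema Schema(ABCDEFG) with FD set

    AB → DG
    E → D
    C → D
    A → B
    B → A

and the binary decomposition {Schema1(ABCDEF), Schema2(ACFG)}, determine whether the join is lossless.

Yes

Common attributes: Schema1 ∩ Schema2 = {ACF}.
Closure of {ACF}: C → D applies, adding D; A → B applies, adding B; AB → DG applies, adding G. So (ACF)⁺ = {ABCDFG}.
This closure contains every attribute of Schema2, so Schema1 ∩ Schema2 → Schema2. The join is lossless.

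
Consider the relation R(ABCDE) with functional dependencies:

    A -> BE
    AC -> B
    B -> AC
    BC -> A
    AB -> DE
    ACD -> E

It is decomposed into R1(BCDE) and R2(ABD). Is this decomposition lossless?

Yes

Common attributes: R1 ∩ R2 = {BD}.
Closure of {BD}: B → AC applies, adding AC; AB → DE applies, adding E. So (BD)⁺ = {ABCDE}.
This closure contains every attribute of R1, so R1 ∩ R2 → R1. The join is lossless.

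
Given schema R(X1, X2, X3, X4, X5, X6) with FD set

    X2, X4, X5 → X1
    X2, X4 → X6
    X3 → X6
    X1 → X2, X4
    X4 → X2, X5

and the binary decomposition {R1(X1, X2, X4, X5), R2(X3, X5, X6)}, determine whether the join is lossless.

Common attributes: R1 ∩ R2 = {X5}.
No dependency enlarges {X5}, so (X5)⁺ = {X5}.
The closure contains neither all of R1 = {X1, X2, X4, X5} nor all of R2 = {X3, X5, X6}, so the common attributes are not a superkey of either fragment. The join is lossy.

No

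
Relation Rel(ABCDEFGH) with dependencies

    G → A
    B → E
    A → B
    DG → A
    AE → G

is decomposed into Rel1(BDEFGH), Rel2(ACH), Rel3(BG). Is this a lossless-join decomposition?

Chase test. Columns are ABCDEFGH; row i has aⱼ where attribute j ∈ Reli, else bᵢⱼ.
Initial tableau (one row per fragment):
  row 1: b11 a2 b13 a4 a5 a6 a7 a8
  row 2: a1 b22 a3 b24 b25 b26 b27 a8
  row 3: b31 a2 b33 b34 b35 b36 a7 b38
Rows 1 and 3 agree on G; apply G→A and equate their A entries.
Rows 1 and 3 agree on B; apply B→E and equate their E entries.
No row becomes fully distinguished — the join is lossy.

No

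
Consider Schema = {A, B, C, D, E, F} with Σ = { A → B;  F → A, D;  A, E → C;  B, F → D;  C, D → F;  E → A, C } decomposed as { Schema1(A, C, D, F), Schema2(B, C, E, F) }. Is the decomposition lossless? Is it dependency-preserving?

lossless but not dependency-preserving

Lossless test: (C, F)⁺ = {A, B, C, D, F}, which contains all of one fragment — lossless.
Dependency preservation: the restricted closure of {A} across the fragments never reaches {B}, so A → B cannot be enforced without a join — not preserved.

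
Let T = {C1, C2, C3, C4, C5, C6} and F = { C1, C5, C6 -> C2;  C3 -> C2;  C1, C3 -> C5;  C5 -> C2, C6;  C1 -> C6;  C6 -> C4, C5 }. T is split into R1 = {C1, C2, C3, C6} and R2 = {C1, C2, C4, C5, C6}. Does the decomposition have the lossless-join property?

Yes

Common attributes: R1 ∩ R2 = {C1, C2, C6}.
Closure of {C1, C2, C6}: C6 → C4, C5 applies, adding C4, C5. So (C1, C2, C6)⁺ = {C1, C2, C4, C5, C6}.
This closure contains every attribute of R2, so R1 ∩ R2 → R2. The join is lossless.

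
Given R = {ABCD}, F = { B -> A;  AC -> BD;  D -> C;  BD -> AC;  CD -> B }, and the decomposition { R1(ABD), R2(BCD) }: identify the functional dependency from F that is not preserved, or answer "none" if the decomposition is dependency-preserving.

AC -> BD

Check AC → BD: no single fragment contains all of {ABCD}, and the restricted closure of {AC} across the fragments never reaches {BD}.
B → A is preserved.
D → C is preserved.
BD → AC is preserved.
CD → B is preserved.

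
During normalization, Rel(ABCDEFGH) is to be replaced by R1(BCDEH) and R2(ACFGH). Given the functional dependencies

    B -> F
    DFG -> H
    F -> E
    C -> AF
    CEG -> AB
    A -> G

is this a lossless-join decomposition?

Common attributes: R1 ∩ R2 = {CH}.
Closure of {CH}: C → AF applies, adding AF; A → G applies, adding G; F → E applies, adding E; CEG → AB applies, adding B. So (CH)⁺ = {ABCEFGH}.
This closure contains every attribute of R2, so R1 ∩ R2 → R2. The join is lossless.

Yes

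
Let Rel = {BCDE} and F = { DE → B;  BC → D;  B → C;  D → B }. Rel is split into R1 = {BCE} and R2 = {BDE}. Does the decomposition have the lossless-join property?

Common attributes: R1 ∩ R2 = {BE}.
Closure of {BE}: B → C applies, adding C; BC → D applies, adding D. So (BE)⁺ = {BCDE}.
This closure contains every attribute of R1, so R1 ∩ R2 → R1. The join is lossless.

Yes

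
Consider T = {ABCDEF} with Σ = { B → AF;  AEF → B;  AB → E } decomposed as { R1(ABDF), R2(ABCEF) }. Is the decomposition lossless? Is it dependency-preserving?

Lossless test: (ABF)⁺ = {ABEF}, which is a superkey of neither fragment — lossy.
Dependency preservation: every FD's attributes lie within a single fragment, so each can be enforced locally — preserved.

lossy but dependency-preserving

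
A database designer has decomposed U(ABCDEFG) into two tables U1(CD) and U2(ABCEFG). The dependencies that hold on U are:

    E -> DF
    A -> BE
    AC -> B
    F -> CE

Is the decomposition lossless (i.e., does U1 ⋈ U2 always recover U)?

No

Common attributes: U1 ∩ U2 = {C}.
No dependency enlarges {C}, so (C)⁺ = {C}.
The closure contains neither all of U1 = {CD} nor all of U2 = {ABCEFG}, so the common attributes are not a superkey of either fragment. The join is lossy.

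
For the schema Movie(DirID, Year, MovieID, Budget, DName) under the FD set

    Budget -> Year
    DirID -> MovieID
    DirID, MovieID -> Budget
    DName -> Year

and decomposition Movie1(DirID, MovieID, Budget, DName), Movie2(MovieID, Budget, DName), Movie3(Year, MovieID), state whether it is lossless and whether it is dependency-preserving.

lossy and not dependency-preserving

Lossless test (chase): Rows 1 and 2 agree on Budget; apply Budget→Year and equate their Year entries. No row becomes fully distinguished — the join is lossy.
Dependency preservation: the restricted closure of {Budget} across the fragments never reaches {Year}, so Budget → Year cannot be enforced without a join — not preserved.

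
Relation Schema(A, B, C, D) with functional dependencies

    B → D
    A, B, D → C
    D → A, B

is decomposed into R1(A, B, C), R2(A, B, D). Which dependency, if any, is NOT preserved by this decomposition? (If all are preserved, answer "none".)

B → D lies within R2.
A, B, D → C: restricted closure across fragments reaches C.
D → A, B lies within R2.
Every dependency is enforceable on the fragments, so the decomposition is dependency-preserving.

none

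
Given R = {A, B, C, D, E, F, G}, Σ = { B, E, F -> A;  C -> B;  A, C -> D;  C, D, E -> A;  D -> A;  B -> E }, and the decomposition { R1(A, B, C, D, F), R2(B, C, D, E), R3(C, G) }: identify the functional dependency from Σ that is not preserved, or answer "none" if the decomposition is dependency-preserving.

none

B, E, F → A: restricted closure across fragments reaches A.
C → B lies within R1.
A, C → D lies within R1.
C, D, E → A: restricted closure across fragments reaches A.
D → A lies within R1.
B → E lies within R2.
Every dependency is enforceable on the fragments, so the decomposition is dependency-preserving.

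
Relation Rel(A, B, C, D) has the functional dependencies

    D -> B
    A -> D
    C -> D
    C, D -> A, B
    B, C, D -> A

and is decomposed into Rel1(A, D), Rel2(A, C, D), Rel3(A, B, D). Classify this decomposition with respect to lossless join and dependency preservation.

Lossless test (chase): Rows 1 and 2 agree on D; apply D→B and equate their B entries. Rows 1 and 3 agree on D; apply D→B and equate their B entries. Row 2 is now all distinguished symbols — the join is lossless.
Dependency preservation: C, D → A, B; B, C, D → A are not contained in any single fragment, but the restricted closure of each left-hand side across the fragments still reaches the right-hand side; the remaining FDs each lie inside some fragment. All dependencies are preserved.

lossless and dependency-preserving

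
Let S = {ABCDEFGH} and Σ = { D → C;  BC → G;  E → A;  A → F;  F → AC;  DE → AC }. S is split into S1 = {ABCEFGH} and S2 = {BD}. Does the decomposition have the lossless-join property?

Common attributes: S1 ∩ S2 = {B}.
No dependency enlarges {B}, so (B)⁺ = {B}.
The closure contains neither all of S1 = {ABCEFGH} nor all of S2 = {BD}, so the common attributes are not a superkey of either fragment. The join is lossy.

No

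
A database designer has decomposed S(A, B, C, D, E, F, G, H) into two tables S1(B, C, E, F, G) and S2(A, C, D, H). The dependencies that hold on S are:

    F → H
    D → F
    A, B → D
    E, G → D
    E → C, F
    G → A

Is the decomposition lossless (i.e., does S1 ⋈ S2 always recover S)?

Common attributes: S1 ∩ S2 = {C}.
No dependency enlarges {C}, so (C)⁺ = {C}.
The closure contains neither all of S1 = {B, C, E, F, G} nor all of S2 = {A, C, D, H}, so the common attributes are not a superkey of either fragment. The join is lossy.

No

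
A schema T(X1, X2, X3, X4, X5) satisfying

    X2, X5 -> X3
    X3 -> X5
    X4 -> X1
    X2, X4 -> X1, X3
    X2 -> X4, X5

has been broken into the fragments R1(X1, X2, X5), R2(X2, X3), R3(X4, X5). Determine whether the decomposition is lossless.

No

Chase test. Columns are X1, X2, X3, X4, X5; row i has aⱼ where attribute j ∈ Ri, else bᵢⱼ.
Initial tableau (one row per fragment):
  row 1: a1 a2 b13 b14 a5
  row 2: b21 a2 a3 b24 b25
  row 3: b31 b32 b33 a4 a5
Rows 1 and 2 agree on X2; apply X2→X4, X5 and equate their X4, X5 entries.
Rows 1 and 2 agree on X2, X5; apply X2, X5→X3 and equate their X3 entries.
Rows 1 and 2 agree on X4; apply X4→X1 and equate their X1 entries.
No row becomes fully distinguished — the join is lossy.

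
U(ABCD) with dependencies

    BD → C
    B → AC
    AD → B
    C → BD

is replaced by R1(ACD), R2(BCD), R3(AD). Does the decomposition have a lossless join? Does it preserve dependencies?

Lossless test (chase): Rows 1 and 3 agree on AD; apply AD→B and equate their B entries. Rows 1 and 2 agree on C; apply C→BD and equate their BD entries. Rows 1 and 3 agree on BD; apply BD→C and equate their C entries. Rows 1 and 2 agree on B; apply B→AC and equate their AC entries. Row 1 is now all distinguished symbols — the join is lossless.
Dependency preservation: B → AC; AD → B are not contained in any single fragment, but the restricted closure of each left-hand side across the fragments still reaches the right-hand side; the remaining FDs each lie inside some fragment. All dependencies are preserved.

lossless and dependency-preserving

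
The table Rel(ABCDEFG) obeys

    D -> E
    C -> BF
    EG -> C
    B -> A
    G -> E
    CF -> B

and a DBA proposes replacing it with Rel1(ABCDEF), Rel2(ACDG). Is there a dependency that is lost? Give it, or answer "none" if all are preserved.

Check G → E: no single fragment contains all of {EG}, and the restricted closure of {G} across the fragments never reaches {E}.
D → E is preserved.
C → BF is preserved.
EG → C is preserved.
B → A is preserved.
CF → B is preserved.

G -> E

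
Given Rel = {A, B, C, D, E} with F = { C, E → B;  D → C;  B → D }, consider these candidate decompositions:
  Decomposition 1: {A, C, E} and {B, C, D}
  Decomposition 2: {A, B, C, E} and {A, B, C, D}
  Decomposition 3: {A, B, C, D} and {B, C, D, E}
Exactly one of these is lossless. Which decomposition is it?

Decomposition 1: common = {C}, closure = {C} → lossy.
Decomposition 2: common = {A, B, C}, closure = {A, B, C, D} → lossless.
Decomposition 3: common = {B, C, D}, closure = {B, C, D} → lossy.

Decomposition 2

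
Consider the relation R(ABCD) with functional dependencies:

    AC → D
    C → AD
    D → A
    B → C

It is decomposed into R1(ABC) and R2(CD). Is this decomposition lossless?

Common attributes: R1 ∩ R2 = {C}.
Closure of {C}: C → AD applies, adding AD. So (C)⁺ = {ACD}.
This closure contains every attribute of R2, so R1 ∩ R2 → R2. The join is lossless.

Yes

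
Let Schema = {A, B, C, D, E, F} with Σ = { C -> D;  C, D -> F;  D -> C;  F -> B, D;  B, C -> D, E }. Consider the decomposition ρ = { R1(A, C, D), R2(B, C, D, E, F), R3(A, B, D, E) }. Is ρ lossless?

Chase test. Columns are A, B, C, D, E, F; row i has aⱼ where attribute j ∈ Ri, else bᵢⱼ.
Initial tableau (one row per fragment):
  row 1: a1 b12 a3 a4 b15 b16
  row 2: b21 a2 a3 a4 a5 a6
  row 3: a1 a2 b33 a4 a5 b36
Rows 1 and 2 agree on C, D; apply C, D→F and equate their F entries.
Rows 1 and 3 agree on D; apply D→C and equate their C entries.
Rows 1 and 2 agree on F; apply F→B, D and equate their B, D entries.
Rows 1 and 2 agree on B, C; apply B, C→D, E and equate their D, E entries.
Rows 1 and 3 agree on C, D; apply C, D→F and equate their F entries.
Row 1 is now all distinguished symbols — the join is lossless.

Yes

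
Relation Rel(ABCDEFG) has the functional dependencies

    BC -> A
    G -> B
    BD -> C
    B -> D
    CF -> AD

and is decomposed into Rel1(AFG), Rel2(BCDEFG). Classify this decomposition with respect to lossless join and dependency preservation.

Lossless test: (FG)⁺ = {ABCDFG}, which contains all of one fragment — lossless.
Dependency preservation: the restricted closure of {BC} across the fragments never reaches {A}, so BC → A cannot be enforced without a join — not preserved.

lossless but not dependency-preserving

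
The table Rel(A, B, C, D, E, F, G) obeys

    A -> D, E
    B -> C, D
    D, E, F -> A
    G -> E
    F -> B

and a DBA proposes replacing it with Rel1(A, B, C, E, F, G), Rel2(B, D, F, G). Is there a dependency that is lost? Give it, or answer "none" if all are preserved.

A -> D, E

Check A → D, E: no single fragment contains all of {A, D, E}, and the restricted closure of {A} across the fragments never reaches {D, E}.
B → C, D is preserved.
D, E, F → A is preserved.
G → E is preserved.
F → B is preserved.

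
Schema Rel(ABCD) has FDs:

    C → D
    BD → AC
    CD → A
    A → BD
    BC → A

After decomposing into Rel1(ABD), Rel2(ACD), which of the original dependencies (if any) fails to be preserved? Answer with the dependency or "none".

C → D lies within Rel2.
BD → AC: restricted closure across fragments reaches AC.
CD → A lies within Rel2.
A → BD lies within Rel1.
BC → A: restricted closure across fragments reaches A.
Every dependency is enforceable on the fragments, so the decomposition is dependency-preserving.

none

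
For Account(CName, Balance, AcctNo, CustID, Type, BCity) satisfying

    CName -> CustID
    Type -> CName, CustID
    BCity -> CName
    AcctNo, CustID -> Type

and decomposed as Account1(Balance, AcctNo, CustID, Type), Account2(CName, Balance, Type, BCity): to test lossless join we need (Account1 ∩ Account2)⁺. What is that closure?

CName, Balance, CustID, Type

Account1 ∩ Account2 = {Balance, Type}.
Type → CName, CustID applies, adding CName, CustID
Closure: {CName, Balance, CustID, Type}.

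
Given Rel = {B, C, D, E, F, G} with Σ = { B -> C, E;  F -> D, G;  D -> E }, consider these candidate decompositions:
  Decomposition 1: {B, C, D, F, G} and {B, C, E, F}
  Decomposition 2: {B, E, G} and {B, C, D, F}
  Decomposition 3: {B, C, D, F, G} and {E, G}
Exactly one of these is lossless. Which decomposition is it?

Decomposition 1

Decomposition 1: common = {B, C, F}, closure = {B, C, D, E, F, G} → lossless.
Decomposition 2: common = {B}, closure = {B, C, E} → lossy.
Decomposition 3: common = {G}, closure = {G} → lossy.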